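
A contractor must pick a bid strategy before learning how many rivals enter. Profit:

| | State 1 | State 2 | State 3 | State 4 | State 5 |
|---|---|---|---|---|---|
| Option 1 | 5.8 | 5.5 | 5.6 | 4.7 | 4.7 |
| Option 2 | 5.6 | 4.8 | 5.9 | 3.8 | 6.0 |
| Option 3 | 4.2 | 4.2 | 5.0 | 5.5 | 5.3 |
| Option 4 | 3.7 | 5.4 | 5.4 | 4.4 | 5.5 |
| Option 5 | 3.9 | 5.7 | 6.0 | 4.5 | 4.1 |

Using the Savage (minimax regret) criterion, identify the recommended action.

Option 1

Column bests: State 1=5.8, State 2=5.7, State 3=6.0, State 4=5.5, State 5=6.0.
Option 1 regrets: 0.0, 0.2, 0.4, 0.8, 1.3 → max 1.3
Option 2 regrets: 0.2, 0.9, 0.1, 1.7, 0.0 → max 1.7
Option 3 regrets: 1.6, 1.5, 1.0, 0.0, 0.7 → max 1.6
Option 4 regrets: 2.1, 0.3, 0.6, 1.1, 0.5 → max 2.1
Option 5 regrets: 1.9, 0.0, 0.0, 1.0, 1.9 → max 1.9
Smallest max regret = 1.3 → Option 1.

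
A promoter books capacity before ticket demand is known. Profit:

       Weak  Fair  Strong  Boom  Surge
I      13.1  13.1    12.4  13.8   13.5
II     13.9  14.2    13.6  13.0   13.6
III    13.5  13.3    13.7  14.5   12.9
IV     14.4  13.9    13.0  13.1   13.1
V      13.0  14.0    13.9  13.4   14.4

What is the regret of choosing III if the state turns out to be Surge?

1.5

Best payoff under Surge is 14.4.
Regret = 14.4 − 12.9 = 1.5.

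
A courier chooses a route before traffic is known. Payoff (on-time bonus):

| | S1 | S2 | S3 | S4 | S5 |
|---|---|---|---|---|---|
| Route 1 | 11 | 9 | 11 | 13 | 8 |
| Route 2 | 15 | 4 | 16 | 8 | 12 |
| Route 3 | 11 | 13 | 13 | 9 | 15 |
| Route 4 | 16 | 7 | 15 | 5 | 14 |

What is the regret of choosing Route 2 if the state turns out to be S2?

Best payoff under S2 is 13.
Regret = 13 − 4 = 9.

9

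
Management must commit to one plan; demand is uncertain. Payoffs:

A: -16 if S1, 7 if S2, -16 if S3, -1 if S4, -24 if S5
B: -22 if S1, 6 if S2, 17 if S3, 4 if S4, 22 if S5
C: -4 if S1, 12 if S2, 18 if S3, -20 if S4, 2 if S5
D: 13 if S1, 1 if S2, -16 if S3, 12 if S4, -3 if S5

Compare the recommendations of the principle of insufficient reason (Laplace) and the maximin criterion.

laplace → B; maximin → D (disagree)

Row averages: A=-10, B=5.4, C=1.6, D=1.4
Highest average = 5.4 → B.
Row minima: A=-24, B=-22, C=-20, D=-16
Best worst-case = -16 → D.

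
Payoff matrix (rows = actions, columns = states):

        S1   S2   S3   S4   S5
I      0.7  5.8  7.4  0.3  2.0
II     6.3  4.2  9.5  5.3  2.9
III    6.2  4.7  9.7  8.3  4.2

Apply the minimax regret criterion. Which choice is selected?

III

Column bests: S1=6.3, S2=5.8, S3=9.7, S4=8.3, S5=4.2.
I regrets: 5.6, 0.0, 2.3, 8.0, 2.2 → max 8.0
II regrets: 0.0, 1.6, 0.2, 3.0, 1.3 → max 3.0
III regrets: 0.1, 1.1, 0.0, 0.0, 0.0 → max 1.1
Smallest max regret = 1.1 → III.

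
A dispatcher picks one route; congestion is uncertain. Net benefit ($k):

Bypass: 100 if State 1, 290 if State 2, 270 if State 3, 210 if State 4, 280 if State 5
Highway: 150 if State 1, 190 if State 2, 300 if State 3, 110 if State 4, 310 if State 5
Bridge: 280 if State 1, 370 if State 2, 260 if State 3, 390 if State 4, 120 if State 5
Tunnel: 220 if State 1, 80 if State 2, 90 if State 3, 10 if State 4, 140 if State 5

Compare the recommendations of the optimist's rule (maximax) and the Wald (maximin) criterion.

maximax → Bridge; maximin → Bridge (agree)

Row maxima: Bypass=290, Highway=310, Bridge=390, Tunnel=220
Best best-case = 390 → Bridge.
Row minima: Bypass=100, Highway=110, Bridge=120, Tunnel=10
Best worst-case = 120 → Bridge.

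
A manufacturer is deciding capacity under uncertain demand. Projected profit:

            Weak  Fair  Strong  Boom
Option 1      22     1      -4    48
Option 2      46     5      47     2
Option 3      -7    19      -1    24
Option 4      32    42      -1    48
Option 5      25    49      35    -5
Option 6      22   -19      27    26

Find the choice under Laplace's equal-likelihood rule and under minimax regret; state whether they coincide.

Row averages: Option 1=16.75, Option 2=25, Option 3=8.75, Option 4=30.25, Option 5=26, Option 6=14
Highest average = 30.25 → Option 4.
Column bests: Weak=46, Fair=49, Strong=47, Boom=48.
Option 1 regrets: 24, 48, 51, 0 → max 51
Option 2 regrets: 0, 44, 0, 46 → max 46
Option 3 regrets: 53, 30, 48, 24 → max 53
Option 4 regrets: 14, 7, 48, 0 → max 48
Option 5 regrets: 21, 0, 12, 53 → max 53
Option 6 regrets: 24, 68, 20, 22 → max 68
Smallest max regret = 46 → Option 2.

laplace → Option 4; minimax regret → Option 2 (disagree)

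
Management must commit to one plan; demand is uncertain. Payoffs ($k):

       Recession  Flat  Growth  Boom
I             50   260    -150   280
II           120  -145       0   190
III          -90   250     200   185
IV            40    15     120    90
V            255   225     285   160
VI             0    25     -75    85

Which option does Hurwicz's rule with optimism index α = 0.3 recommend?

I: 0.3·280 + 0.7·(-150) = -21
II: 0.3·190 + 0.7·(-145) = -44.5
III: 0.3·250 + 0.7·(-90) = 12
IV: 0.3·120 + 0.7·15 = 46.5
V: 0.3·285 + 0.7·160 = 197.5
VI: 0.3·85 + 0.7·(-75) = -27
Highest Hurwicz score = 197.5 → V.

V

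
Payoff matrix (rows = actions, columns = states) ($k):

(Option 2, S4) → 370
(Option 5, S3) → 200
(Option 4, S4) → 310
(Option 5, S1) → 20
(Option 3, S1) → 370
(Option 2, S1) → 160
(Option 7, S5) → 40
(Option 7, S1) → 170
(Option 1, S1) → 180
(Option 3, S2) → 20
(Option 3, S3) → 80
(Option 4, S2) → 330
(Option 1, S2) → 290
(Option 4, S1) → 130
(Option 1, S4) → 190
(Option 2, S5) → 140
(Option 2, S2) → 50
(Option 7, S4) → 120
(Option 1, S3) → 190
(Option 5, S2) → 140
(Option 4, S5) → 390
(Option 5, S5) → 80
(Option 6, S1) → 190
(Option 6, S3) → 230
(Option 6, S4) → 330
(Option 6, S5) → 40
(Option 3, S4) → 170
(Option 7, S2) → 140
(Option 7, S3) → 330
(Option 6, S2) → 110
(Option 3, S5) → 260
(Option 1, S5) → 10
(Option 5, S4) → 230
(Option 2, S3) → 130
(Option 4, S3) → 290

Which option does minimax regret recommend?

Column bests: S1=370, S2=330, S3=330, S4=370, S5=390.
Option 1 regrets: 190, 40, 140, 180, 380 → max 380
Option 2 regrets: 210, 280, 200, 0, 250 → max 280
Option 3 regrets: 0, 310, 250, 200, 130 → max 310
Option 4 regrets: 240, 0, 40, 60, 0 → max 240
Option 5 regrets: 350, 190, 130, 140, 310 → max 350
Option 6 regrets: 180, 220, 100, 40, 350 → max 350
Option 7 regrets: 200, 190, 0, 250, 350 → max 350
Smallest max regret = 240 → Option 4.

Option 4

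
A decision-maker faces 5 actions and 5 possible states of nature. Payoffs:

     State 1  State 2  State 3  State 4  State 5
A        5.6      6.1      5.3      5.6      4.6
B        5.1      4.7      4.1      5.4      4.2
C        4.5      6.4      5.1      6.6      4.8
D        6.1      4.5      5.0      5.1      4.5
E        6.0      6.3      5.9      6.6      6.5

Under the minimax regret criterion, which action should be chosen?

E

Column bests: State 1=6.1, State 2=6.4, State 3=5.9, State 4=6.6, State 5=6.5.
A regrets: 0.5, 0.3, 0.6, 1.0, 1.9 → max 1.9
B regrets: 1.0, 1.7, 1.8, 1.2, 2.3 → max 2.3
C regrets: 1.6, 0.0, 0.8, 0.0, 1.7 → max 1.7
D regrets: 0.0, 1.9, 0.9, 1.5, 2.0 → max 2.0
E regrets: 0.1, 0.1, 0.0, 0.0, 0.0 → max 0.1
Smallest max regret = 0.1 → E.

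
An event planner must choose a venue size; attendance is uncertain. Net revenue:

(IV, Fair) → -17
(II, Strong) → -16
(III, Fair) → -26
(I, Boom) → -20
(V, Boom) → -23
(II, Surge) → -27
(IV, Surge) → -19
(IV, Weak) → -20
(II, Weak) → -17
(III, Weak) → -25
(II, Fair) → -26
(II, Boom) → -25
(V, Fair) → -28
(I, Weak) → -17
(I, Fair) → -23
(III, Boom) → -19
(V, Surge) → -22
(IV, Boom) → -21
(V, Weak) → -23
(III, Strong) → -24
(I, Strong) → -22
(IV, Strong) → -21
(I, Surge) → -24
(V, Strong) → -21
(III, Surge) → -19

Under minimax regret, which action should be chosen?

IV

Column bests: Weak=-17, Fair=-17, Strong=-16, Boom=-19, Surge=-19.
I regrets: 0, 6, 6, 1, 5 → max 6
II regrets: 0, 9, 0, 6, 8 → max 9
III regrets: 8, 9, 8, 0, 0 → max 9
IV regrets: 3, 0, 5, 2, 0 → max 5
V regrets: 6, 11, 5, 4, 3 → max 11
Smallest max regret = 5 → IV.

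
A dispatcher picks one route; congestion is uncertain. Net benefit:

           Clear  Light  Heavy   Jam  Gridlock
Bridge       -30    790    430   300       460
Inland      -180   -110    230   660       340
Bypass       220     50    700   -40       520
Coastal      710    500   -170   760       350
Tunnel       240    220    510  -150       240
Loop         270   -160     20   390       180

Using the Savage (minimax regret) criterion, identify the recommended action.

Bridge

Column bests: Clear=710, Light=790, Heavy=700, Jam=760, Gridlock=520.
Bridge regrets: 740, 0, 270, 460, 60 → max 740
Inland regrets: 890, 900, 470, 100, 180 → max 900
Bypass regrets: 490, 740, 0, 800, 0 → max 800
Coastal regrets: 0, 290, 870, 0, 170 → max 870
Tunnel regrets: 470, 570, 190, 910, 280 → max 910
Loop regrets: 440, 950, 680, 370, 340 → max 950
Smallest max regret = 740 → Bridge.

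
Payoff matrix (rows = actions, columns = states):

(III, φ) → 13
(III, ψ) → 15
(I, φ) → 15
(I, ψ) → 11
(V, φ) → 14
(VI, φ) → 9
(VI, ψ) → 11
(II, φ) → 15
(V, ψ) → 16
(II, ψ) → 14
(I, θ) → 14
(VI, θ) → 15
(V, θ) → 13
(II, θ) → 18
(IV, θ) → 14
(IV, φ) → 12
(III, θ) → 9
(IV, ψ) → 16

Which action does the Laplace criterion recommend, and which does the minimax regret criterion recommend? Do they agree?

laplace → II; minimax regret → II (agree)

Row averages: I=40/3, II=47/3, III=37/3, IV=14, V=43/3, VI=35/3
Highest average = 47/3 → II.
Column bests: θ=18, φ=15, ψ=16.
I regrets: 4, 0, 5 → max 5
II regrets: 0, 0, 2 → max 2
III regrets: 9, 2, 1 → max 9
IV regrets: 4, 3, 0 → max 4
V regrets: 5, 1, 0 → max 5
VI regrets: 3, 6, 5 → max 6
Smallest max regret = 2 → II.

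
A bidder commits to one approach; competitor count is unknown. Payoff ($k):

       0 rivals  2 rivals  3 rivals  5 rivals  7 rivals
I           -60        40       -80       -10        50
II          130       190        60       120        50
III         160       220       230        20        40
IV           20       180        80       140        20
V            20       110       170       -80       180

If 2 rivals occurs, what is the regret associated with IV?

40

Best payoff under 2 rivals is 220.
Regret = 220 − 180 = 40.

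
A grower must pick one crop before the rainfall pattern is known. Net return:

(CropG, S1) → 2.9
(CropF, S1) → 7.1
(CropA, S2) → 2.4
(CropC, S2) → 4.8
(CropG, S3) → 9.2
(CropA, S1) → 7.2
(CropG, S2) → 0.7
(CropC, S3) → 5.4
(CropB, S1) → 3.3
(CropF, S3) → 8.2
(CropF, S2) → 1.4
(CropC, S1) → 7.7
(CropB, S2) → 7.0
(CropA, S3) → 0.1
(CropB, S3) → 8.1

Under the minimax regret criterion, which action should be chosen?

CropC

Column bests: S1=7.7, S2=7.0, S3=9.2.
CropA regrets: 0.5, 4.6, 9.1 → max 9.1
CropF regrets: 0.6, 5.6, 1.0 → max 5.6
CropB regrets: 4.4, 0.0, 1.1 → max 4.4
CropC regrets: 0.0, 2.2, 3.8 → max 3.8
CropG regrets: 4.8, 6.3, 0.0 → max 6.3
Smallest max regret = 3.8 → CropC.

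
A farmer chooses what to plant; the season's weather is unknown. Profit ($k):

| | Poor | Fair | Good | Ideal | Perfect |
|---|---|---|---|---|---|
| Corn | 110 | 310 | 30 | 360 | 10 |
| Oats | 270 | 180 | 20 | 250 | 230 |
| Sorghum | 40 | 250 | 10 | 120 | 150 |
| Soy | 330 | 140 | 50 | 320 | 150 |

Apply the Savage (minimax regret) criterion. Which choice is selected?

Oats

Column bests: Poor=330, Fair=310, Good=50, Ideal=360, Perfect=230.
Corn regrets: 220, 0, 20, 0, 220 → max 220
Oats regrets: 60, 130, 30, 110, 0 → max 130
Sorghum regrets: 290, 60, 40, 240, 80 → max 290
Soy regrets: 0, 170, 0, 40, 80 → max 170
Smallest max regret = 130 → Oats.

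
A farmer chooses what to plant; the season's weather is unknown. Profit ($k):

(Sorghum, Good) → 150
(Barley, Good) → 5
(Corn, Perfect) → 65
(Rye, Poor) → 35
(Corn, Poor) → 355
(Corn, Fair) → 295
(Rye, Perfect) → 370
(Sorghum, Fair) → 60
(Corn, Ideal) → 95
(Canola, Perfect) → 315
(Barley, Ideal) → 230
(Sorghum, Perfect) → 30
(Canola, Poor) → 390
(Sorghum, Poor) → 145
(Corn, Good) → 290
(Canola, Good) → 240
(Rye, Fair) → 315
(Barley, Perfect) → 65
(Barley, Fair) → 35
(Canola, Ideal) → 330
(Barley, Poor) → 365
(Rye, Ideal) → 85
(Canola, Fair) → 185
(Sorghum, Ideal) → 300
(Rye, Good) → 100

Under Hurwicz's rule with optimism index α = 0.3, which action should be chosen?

Canola

Barley: 0.3·365 + 0.7·5 = 113
Sorghum: 0.3·300 + 0.7·30 = 111
Rye: 0.3·370 + 0.7·35 = 135.5
Corn: 0.3·355 + 0.7·65 = 152
Canola: 0.3·390 + 0.7·185 = 246.5
Highest Hurwicz score = 246.5 → Canola.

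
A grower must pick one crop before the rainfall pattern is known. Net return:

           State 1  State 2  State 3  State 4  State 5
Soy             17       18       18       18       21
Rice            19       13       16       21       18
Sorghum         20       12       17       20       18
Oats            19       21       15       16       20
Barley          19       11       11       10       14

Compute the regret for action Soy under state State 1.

3

Best payoff under State 1 is 20.
Regret = 20 − 17 = 3.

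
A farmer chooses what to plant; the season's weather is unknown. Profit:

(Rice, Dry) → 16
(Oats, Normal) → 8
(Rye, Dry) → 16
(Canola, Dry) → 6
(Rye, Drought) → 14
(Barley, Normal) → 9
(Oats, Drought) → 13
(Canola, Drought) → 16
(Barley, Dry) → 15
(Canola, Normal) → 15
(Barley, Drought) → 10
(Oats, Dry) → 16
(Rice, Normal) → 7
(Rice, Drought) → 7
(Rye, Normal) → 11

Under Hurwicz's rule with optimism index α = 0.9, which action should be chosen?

Rye: 0.9·16 + 0.1·11 = 15.5
Canola: 0.9·16 + 0.1·6 = 15
Oats: 0.9·16 + 0.1·8 = 15.2
Barley: 0.9·15 + 0.1·9 = 14.4
Rice: 0.9·16 + 0.1·7 = 15.1
Highest Hurwicz score = 15.5 → Rye.

Rye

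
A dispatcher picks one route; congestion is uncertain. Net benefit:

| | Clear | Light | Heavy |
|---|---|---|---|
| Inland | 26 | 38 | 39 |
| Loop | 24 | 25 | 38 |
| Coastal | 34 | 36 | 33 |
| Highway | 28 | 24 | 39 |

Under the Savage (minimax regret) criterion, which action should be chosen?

Coastal

Column bests: Clear=34, Light=38, Heavy=39.
Inland regrets: 8, 0, 0 → max 8
Loop regrets: 10, 13, 1 → max 13
Coastal regrets: 0, 2, 6 → max 6
Highway regrets: 6, 14, 0 → max 14
Smallest max regret = 6 → Coastal.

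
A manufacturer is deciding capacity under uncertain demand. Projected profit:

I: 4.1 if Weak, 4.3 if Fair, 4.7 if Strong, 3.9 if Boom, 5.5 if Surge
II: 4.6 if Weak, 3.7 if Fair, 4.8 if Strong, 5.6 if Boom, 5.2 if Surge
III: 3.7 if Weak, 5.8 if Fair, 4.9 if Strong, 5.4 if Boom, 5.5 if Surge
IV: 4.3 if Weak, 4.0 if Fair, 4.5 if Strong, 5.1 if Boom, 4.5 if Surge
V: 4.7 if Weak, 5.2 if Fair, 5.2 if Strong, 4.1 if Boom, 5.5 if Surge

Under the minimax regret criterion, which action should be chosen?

III

Column bests: Weak=4.7, Fair=5.8, Strong=5.2, Boom=5.6, Surge=5.5.
I regrets: 0.6, 1.5, 0.5, 1.7, 0.0 → max 1.7
II regrets: 0.1, 2.1, 0.4, 0.0, 0.3 → max 2.1
III regrets: 1.0, 0.0, 0.3, 0.2, 0.0 → max 1.0
IV regrets: 0.4, 1.8, 0.7, 0.5, 1.0 → max 1.8
V regrets: 0.0, 0.6, 0.0, 1.5, 0.0 → max 1.5
Smallest max regret = 1.0 → III.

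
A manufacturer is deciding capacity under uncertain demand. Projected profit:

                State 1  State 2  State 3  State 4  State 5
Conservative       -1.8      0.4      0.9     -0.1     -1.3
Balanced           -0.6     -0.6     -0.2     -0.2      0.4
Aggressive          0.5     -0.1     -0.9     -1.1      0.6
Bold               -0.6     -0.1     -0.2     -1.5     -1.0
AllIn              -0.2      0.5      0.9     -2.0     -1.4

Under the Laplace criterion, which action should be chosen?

Aggressive

Row averages: Conservative=-0.38, Balanced=-0.24, Aggressive=-0.2, Bold=-0.68, AllIn=-0.44
Highest average = -0.2 → Aggressive.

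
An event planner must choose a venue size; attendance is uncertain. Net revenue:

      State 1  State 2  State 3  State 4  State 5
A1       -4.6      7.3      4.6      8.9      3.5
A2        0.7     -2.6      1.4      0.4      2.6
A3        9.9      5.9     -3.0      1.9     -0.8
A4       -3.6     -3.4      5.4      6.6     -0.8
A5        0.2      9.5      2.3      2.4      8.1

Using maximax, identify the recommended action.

Row maxima: A1=8.9, A2=2.6, A3=9.9, A4=6.6, A5=9.5
Best best-case = 9.9 → A3.

A3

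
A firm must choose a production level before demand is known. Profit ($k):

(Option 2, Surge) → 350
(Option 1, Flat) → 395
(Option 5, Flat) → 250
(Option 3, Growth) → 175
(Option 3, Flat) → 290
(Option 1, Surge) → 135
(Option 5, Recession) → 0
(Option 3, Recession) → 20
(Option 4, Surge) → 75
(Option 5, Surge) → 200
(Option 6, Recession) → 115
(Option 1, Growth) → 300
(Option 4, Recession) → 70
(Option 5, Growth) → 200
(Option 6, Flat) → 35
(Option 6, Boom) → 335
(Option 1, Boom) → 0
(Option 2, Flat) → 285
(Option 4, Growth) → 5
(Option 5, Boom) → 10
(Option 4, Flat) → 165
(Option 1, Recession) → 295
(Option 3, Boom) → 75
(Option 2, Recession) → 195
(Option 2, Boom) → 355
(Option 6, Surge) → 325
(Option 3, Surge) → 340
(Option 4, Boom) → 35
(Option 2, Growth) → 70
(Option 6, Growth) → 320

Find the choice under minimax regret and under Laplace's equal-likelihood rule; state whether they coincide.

minimax regret → Option 2; laplace → Option 2 (agree)

Column bests: Recession=295, Flat=395, Growth=320, Boom=355, Surge=350.
Option 1 regrets: 0, 0, 20, 355, 215 → max 355
Option 2 regrets: 100, 110, 250, 0, 0 → max 250
Option 3 regrets: 275, 105, 145, 280, 10 → max 280
Option 4 regrets: 225, 230, 315, 320, 275 → max 320
Option 5 regrets: 295, 145, 120, 345, 150 → max 345
Option 6 regrets: 180, 360, 0, 20, 25 → max 360
Smallest max regret = 250 → Option 2.
Row averages: Option 1=225, Option 2=251, Option 3=180, Option 4=70, Option 5=132, Option 6=226
Highest average = 251 → Option 2.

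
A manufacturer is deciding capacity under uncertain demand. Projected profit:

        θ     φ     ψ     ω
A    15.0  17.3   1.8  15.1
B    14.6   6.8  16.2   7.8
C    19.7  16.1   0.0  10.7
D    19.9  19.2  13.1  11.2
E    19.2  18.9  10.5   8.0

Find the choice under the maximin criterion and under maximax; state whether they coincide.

Row minima: A=1.8, B=6.8, C=0.0, D=11.2, E=8.0
Best worst-case = 11.2 → D.
Row maxima: A=17.3, B=16.2, C=19.7, D=19.9, E=19.2
Best best-case = 19.9 → D.

maximin → D; maximax → D (agree)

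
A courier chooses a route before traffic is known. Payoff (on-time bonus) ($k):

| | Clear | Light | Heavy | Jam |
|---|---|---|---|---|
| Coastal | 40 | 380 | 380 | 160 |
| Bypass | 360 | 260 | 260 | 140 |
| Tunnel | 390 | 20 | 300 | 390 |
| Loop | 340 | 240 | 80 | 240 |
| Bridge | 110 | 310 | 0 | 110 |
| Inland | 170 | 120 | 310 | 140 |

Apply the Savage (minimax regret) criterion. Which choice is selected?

Bypass

Column bests: Clear=390, Light=380, Heavy=380, Jam=390.
Coastal regrets: 350, 0, 0, 230 → max 350
Bypass regrets: 30, 120, 120, 250 → max 250
Tunnel regrets: 0, 360, 80, 0 → max 360
Loop regrets: 50, 140, 300, 150 → max 300
Bridge regrets: 280, 70, 380, 280 → max 380
Inland regrets: 220, 260, 70, 250 → max 260
Smallest max regret = 250 → Bypass.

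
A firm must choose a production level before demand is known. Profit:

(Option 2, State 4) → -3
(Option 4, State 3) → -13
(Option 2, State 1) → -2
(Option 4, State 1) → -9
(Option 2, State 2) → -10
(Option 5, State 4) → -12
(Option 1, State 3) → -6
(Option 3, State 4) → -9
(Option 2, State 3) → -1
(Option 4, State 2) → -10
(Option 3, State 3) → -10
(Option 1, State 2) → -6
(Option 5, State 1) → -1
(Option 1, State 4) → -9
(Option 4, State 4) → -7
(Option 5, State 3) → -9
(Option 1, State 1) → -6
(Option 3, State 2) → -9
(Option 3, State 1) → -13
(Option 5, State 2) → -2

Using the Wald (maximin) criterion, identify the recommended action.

Row minima: Option 1=-9, Option 2=-10, Option 3=-13, Option 4=-13, Option 5=-12
Best worst-case = -9 → Option 1.

Option 1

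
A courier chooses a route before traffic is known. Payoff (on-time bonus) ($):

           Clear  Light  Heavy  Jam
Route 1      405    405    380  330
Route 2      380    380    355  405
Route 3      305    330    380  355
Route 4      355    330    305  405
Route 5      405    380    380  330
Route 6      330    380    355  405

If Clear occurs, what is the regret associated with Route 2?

Best payoff under Clear is 405.
Regret = 405 − 380 = 25.

25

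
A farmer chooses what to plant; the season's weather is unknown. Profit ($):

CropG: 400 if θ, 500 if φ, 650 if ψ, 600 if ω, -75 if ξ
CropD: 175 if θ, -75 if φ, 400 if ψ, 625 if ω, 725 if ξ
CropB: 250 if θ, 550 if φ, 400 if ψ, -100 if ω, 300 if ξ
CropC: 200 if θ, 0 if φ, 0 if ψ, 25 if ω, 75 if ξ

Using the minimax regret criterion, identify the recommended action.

Column bests: θ=400, φ=550, ψ=650, ω=625, ξ=725.
CropG regrets: 0, 50, 0, 25, 800 → max 800
CropD regrets: 225, 625, 250, 0, 0 → max 625
CropB regrets: 150, 0, 250, 725, 425 → max 725
CropC regrets: 200, 550, 650, 600, 650 → max 650
Smallest max regret = 625 → CropD.

CropD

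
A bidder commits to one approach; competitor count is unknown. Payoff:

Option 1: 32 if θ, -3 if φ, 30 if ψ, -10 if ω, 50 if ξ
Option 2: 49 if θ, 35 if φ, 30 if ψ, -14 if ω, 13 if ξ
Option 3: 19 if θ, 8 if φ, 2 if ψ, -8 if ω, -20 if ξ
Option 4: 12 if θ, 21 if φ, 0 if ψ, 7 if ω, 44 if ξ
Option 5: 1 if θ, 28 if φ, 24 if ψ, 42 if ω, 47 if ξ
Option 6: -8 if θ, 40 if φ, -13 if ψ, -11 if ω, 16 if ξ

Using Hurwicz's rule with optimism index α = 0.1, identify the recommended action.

Option 5

Option 1: 0.1·50 + 0.9·(-10) = -4
Option 2: 0.1·49 + 0.9·(-14) = -7.7
Option 3: 0.1·19 + 0.9·(-20) = -16.1
Option 4: 0.1·44 + 0.9·0 = 4.4
Option 5: 0.1·47 + 0.9·1 = 5.6
Option 6: 0.1·40 + 0.9·(-13) = -7.7
Highest Hurwicz score = 5.6 → Option 5.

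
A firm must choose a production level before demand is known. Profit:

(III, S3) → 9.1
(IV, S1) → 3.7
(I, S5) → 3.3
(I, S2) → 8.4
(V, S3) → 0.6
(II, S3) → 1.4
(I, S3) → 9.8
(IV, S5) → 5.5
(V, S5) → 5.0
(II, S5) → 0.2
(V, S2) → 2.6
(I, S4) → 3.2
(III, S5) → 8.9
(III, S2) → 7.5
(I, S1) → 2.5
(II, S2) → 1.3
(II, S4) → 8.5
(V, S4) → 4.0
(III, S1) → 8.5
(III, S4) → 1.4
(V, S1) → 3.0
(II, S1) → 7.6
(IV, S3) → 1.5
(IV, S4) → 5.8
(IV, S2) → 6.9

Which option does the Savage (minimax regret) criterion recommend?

I

Column bests: S1=8.5, S2=8.4, S3=9.8, S4=8.5, S5=8.9.
I regrets: 6.0, 0.0, 0.0, 5.3, 5.6 → max 6.0
II regrets: 0.9, 7.1, 8.4, 0.0, 8.7 → max 8.7
III regrets: 0.0, 0.9, 0.7, 7.1, 0.0 → max 7.1
IV regrets: 4.8, 1.5, 8.3, 2.7, 3.4 → max 8.3
V regrets: 5.5, 5.8, 9.2, 4.5, 3.9 → max 9.2
Smallest max regret = 6.0 → I.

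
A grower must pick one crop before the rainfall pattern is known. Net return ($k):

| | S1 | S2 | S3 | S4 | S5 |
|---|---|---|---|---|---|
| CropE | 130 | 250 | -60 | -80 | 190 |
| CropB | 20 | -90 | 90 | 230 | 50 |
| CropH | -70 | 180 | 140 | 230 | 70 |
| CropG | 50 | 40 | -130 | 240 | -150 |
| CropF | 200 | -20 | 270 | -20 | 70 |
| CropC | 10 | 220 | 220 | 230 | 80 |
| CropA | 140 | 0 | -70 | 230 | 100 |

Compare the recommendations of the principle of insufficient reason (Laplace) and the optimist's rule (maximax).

laplace → CropC; maximax → CropF (disagree)

Row averages: CropE=86, CropB=60, CropH=110, CropG=10, CropF=100, CropC=152, CropA=80
Highest average = 152 → CropC.
Row maxima: CropE=250, CropB=230, CropH=230, CropG=240, CropF=270, CropC=230, CropA=230
Best best-case = 270 → CropF.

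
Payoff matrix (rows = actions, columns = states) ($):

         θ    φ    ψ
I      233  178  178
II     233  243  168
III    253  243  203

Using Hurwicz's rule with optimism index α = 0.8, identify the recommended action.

III

I: 0.8·233 + 0.2·178 = 222
II: 0.8·243 + 0.2·168 = 228
III: 0.8·253 + 0.2·203 = 243
Highest Hurwicz score = 243 → III.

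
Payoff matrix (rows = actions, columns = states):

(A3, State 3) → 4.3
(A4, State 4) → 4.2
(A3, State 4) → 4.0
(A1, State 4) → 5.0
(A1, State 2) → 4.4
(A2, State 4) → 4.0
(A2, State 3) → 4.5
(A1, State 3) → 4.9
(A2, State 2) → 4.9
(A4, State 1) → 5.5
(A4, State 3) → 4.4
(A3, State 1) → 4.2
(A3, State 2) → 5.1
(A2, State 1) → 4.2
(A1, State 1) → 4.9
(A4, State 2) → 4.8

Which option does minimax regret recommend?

Column bests: State 1=5.5, State 2=5.1, State 3=4.9, State 4=5.0.
A1 regrets: 0.6, 0.7, 0.0, 0.0 → max 0.7
A2 regrets: 1.3, 0.2, 0.4, 1.0 → max 1.3
A3 regrets: 1.3, 0.0, 0.6, 1.0 → max 1.3
A4 regrets: 0.0, 0.3, 0.5, 0.8 → max 0.8
Smallest max regret = 0.7 → A1.

A1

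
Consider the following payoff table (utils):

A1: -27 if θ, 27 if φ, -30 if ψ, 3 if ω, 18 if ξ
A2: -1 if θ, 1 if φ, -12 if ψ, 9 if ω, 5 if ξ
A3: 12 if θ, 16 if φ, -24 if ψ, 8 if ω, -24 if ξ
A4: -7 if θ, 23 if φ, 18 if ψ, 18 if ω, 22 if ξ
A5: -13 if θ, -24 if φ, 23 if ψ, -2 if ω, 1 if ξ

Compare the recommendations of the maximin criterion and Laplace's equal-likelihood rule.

maximin → A4; laplace → A4 (agree)

Row minima: A1=-30, A2=-12, A3=-24, A4=-7, A5=-24
Best worst-case = -7 → A4.
Row averages: A1=-1.8, A2=0.4, A3=-2.4, A4=14.8, A5=-3
Highest average = 14.8 → A4.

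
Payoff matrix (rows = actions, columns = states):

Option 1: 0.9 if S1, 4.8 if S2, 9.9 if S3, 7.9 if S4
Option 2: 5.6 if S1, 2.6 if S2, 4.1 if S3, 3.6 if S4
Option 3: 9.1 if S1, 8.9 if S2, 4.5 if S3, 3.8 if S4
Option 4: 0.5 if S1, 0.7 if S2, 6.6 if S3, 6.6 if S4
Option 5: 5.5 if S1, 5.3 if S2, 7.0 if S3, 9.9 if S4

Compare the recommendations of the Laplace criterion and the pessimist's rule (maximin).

Row averages: Option 1=5.875, Option 2=3.975, Option 3=6.575, Option 4=3.6, Option 5=6.925
Highest average = 6.925 → Option 5.
Row minima: Option 1=0.9, Option 2=2.6, Option 3=3.8, Option 4=0.5, Option 5=5.3
Best worst-case = 5.3 → Option 5.

laplace → Option 5; maximin → Option 5 (agree)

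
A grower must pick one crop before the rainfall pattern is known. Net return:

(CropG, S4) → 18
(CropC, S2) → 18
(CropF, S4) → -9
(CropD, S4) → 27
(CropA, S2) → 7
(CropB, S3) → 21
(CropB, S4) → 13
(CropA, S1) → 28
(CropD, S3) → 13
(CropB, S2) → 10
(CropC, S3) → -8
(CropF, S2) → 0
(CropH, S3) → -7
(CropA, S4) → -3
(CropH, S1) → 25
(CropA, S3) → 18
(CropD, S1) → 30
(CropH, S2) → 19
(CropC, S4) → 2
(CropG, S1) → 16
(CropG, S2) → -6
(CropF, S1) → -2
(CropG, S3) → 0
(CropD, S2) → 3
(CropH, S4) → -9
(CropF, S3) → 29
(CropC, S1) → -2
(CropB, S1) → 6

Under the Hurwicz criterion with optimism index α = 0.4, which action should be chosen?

CropD

CropB: 0.4·21 + 0.6·6 = 12
CropG: 0.4·18 + 0.6·(-6) = 3.6
CropH: 0.4·25 + 0.6·(-9) = 4.6
CropF: 0.4·29 + 0.6·(-9) = 6.2
CropC: 0.4·18 + 0.6·(-8) = 2.4
CropA: 0.4·28 + 0.6·(-3) = 9.4
CropD: 0.4·30 + 0.6·3 = 13.8
Highest Hurwicz score = 13.8 → CropD.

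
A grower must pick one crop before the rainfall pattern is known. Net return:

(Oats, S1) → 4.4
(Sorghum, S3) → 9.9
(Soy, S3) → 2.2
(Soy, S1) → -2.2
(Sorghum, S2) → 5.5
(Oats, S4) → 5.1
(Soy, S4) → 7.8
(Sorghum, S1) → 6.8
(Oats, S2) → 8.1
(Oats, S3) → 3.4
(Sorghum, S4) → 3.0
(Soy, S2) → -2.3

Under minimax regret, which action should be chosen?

Sorghum

Column bests: S1=6.8, S2=8.1, S3=9.9, S4=7.8.
Soy regrets: 9.0, 10.4, 7.7, 0.0 → max 10.4
Oats regrets: 2.4, 0.0, 6.5, 2.7 → max 6.5
Sorghum regrets: 0.0, 2.6, 0.0, 4.8 → max 4.8
Smallest max regret = 4.8 → Sorghum.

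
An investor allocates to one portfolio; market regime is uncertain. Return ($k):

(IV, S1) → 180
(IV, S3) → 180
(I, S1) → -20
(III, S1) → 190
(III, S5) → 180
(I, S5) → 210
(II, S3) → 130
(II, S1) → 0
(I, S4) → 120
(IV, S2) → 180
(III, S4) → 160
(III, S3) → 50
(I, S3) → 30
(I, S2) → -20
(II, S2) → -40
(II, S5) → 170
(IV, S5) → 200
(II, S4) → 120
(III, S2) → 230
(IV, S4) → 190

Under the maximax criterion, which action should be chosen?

Row maxima: I=210, II=170, III=230, IV=200
Best best-case = 230 → III.

III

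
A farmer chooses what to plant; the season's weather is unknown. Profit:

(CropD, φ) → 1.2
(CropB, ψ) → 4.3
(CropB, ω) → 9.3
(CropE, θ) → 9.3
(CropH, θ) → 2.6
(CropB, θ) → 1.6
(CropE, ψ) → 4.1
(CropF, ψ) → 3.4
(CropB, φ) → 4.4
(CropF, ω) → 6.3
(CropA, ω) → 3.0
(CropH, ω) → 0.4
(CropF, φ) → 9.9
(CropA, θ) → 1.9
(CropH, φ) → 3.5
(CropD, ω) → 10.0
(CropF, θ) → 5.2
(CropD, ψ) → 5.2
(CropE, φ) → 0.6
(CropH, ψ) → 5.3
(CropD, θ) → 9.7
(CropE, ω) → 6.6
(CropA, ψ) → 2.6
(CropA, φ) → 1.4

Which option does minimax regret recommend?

CropF

Column bests: θ=9.7, φ=9.9, ψ=5.3, ω=10.0.
CropD regrets: 0.0, 8.7, 0.1, 0.0 → max 8.7
CropA regrets: 7.8, 8.5, 2.7, 7.0 → max 8.5
CropB regrets: 8.1, 5.5, 1.0, 0.7 → max 8.1
CropH regrets: 7.1, 6.4, 0.0, 9.6 → max 9.6
CropE regrets: 0.4, 9.3, 1.2, 3.4 → max 9.3
CropF regrets: 4.5, 0.0, 1.9, 3.7 → max 4.5
Smallest max regret = 4.5 → CropF.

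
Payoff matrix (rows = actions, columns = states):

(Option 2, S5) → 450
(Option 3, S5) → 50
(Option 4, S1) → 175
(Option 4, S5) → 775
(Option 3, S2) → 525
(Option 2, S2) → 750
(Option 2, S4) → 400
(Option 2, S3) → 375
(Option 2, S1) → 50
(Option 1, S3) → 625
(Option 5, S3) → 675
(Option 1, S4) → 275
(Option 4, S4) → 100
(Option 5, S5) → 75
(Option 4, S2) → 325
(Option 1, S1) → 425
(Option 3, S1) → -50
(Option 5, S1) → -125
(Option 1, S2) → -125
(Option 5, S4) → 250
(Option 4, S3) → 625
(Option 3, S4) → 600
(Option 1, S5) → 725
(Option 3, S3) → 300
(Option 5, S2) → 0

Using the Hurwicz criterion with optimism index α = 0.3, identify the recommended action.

Option 4

Option 1: 0.3·725 + 0.7·(-125) = 130
Option 2: 0.3·750 + 0.7·50 = 260
Option 3: 0.3·600 + 0.7·(-50) = 145
Option 4: 0.3·775 + 0.7·100 = 302.5
Option 5: 0.3·675 + 0.7·(-125) = 115
Highest Hurwicz score = 302.5 → Option 4.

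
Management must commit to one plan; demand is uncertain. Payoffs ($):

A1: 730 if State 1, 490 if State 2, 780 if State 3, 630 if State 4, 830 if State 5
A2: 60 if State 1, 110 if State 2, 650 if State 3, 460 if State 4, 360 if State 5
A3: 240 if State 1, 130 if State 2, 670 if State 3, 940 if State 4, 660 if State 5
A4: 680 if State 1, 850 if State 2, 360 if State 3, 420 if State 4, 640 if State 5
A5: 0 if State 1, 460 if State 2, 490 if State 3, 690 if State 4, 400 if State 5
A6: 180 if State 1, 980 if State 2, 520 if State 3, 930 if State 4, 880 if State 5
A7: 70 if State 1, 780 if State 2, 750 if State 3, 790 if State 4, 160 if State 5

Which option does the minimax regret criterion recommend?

Column bests: State 1=730, State 2=980, State 3=780, State 4=940, State 5=880.
A1 regrets: 0, 490, 0, 310, 50 → max 490
A2 regrets: 670, 870, 130, 480, 520 → max 870
A3 regrets: 490, 850, 110, 0, 220 → max 850
A4 regrets: 50, 130, 420, 520, 240 → max 520
A5 regrets: 730, 520, 290, 250, 480 → max 730
A6 regrets: 550, 0, 260, 10, 0 → max 550
A7 regrets: 660, 200, 30, 150, 720 → max 720
Smallest max regret = 490 → A1.

A1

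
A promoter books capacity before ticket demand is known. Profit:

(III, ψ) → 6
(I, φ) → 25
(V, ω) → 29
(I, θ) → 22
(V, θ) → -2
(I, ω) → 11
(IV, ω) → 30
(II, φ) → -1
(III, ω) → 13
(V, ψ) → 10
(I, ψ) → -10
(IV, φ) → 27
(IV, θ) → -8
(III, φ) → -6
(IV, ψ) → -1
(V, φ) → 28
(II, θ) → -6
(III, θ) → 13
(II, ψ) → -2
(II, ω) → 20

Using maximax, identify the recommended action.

Row maxima: I=25, II=20, III=13, IV=30, V=29
Best best-case = 30 → IV.

IV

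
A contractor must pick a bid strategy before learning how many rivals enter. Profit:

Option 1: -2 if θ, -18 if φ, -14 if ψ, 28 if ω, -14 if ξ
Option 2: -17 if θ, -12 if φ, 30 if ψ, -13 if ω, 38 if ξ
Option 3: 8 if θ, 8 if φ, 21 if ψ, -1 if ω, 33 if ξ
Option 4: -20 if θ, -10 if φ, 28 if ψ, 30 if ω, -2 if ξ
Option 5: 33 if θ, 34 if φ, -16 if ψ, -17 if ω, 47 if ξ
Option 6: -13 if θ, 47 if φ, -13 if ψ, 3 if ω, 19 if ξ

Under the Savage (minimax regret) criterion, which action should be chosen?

Option 3

Column bests: θ=33, φ=47, ψ=30, ω=30, ξ=47.
Option 1 regrets: 35, 65, 44, 2, 61 → max 65
Option 2 regrets: 50, 59, 0, 43, 9 → max 59
Option 3 regrets: 25, 39, 9, 31, 14 → max 39
Option 4 regrets: 53, 57, 2, 0, 49 → max 57
Option 5 regrets: 0, 13, 46, 47, 0 → max 47
Option 6 regrets: 46, 0, 43, 27, 28 → max 46
Smallest max regret = 39 → Option 3.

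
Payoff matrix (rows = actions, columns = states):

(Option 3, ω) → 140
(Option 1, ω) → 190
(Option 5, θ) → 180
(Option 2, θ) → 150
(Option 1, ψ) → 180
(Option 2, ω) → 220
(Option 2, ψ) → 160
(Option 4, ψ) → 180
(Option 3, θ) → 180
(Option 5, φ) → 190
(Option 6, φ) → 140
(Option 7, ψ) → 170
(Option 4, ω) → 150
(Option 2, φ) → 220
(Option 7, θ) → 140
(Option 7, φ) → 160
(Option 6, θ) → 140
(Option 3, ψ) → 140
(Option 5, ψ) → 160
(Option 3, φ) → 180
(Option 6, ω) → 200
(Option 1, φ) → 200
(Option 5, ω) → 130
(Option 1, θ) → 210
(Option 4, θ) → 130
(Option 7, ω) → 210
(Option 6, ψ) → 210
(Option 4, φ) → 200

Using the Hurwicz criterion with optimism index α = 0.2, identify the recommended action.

Option 1

Option 1: 0.2·210 + 0.8·180 = 186
Option 2: 0.2·220 + 0.8·150 = 164
Option 3: 0.2·180 + 0.8·140 = 148
Option 4: 0.2·200 + 0.8·130 = 144
Option 5: 0.2·190 + 0.8·130 = 142
Option 6: 0.2·210 + 0.8·140 = 154
Option 7: 0.2·210 + 0.8·140 = 154
Highest Hurwicz score = 186 → Option 1.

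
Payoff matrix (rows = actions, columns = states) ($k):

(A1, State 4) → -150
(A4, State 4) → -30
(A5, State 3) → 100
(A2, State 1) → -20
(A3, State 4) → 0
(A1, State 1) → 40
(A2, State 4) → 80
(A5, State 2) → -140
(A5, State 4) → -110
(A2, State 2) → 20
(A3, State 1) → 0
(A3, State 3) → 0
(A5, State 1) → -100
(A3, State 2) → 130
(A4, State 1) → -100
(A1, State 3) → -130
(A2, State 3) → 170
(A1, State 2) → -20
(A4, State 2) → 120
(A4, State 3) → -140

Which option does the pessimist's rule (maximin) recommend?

A3

Row minima: A1=-150, A2=-20, A3=0, A4=-140, A5=-140
Best worst-case = 0 → A3.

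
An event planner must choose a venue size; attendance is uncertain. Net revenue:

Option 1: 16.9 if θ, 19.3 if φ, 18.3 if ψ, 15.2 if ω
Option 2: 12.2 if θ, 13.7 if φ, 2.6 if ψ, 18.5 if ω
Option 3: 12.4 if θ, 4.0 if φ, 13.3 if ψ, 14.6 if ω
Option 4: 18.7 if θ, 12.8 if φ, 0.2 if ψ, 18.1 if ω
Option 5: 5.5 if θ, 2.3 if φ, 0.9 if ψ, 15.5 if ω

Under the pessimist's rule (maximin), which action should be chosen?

Option 1

Row minima: Option 1=15.2, Option 2=2.6, Option 3=4.0, Option 4=0.2, Option 5=0.9
Best worst-case = 15.2 → Option 1.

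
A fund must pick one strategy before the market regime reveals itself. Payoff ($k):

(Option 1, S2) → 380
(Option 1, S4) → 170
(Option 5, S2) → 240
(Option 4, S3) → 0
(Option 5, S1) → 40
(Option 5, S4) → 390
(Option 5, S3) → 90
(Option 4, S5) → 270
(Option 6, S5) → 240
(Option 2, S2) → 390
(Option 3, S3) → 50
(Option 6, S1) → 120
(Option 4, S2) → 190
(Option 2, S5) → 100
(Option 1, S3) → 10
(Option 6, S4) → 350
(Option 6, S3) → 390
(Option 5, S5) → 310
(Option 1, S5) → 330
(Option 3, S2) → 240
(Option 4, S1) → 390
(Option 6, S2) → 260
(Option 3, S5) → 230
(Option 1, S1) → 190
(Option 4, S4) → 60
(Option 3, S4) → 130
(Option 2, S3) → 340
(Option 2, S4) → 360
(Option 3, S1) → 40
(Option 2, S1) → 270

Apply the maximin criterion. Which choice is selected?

Row minima: Option 1=10, Option 2=100, Option 3=40, Option 4=0, Option 5=40, Option 6=120
Best worst-case = 120 → Option 6.

Option 6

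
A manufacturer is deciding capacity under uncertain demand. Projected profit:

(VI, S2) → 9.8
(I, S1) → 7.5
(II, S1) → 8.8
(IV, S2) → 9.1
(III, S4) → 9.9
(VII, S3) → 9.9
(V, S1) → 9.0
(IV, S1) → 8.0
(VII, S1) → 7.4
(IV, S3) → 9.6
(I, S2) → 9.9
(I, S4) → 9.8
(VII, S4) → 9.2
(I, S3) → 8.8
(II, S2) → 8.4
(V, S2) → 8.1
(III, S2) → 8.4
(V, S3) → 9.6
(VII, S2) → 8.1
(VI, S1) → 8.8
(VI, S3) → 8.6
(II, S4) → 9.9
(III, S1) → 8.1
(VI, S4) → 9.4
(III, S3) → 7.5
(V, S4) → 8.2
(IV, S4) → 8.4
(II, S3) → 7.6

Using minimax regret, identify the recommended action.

Column bests: S1=9.0, S2=9.9, S3=9.9, S4=9.9.
I regrets: 1.5, 0.0, 1.1, 0.1 → max 1.5
II regrets: 0.2, 1.5, 2.3, 0.0 → max 2.3
III regrets: 0.9, 1.5, 2.4, 0.0 → max 2.4
IV regrets: 1.0, 0.8, 0.3, 1.5 → max 1.5
V regrets: 0.0, 1.8, 0.3, 1.7 → max 1.8
VI regrets: 0.2, 0.1, 1.3, 0.5 → max 1.3
VII regrets: 1.6, 1.8, 0.0, 0.7 → max 1.8
Smallest max regret = 1.3 → VI.

VI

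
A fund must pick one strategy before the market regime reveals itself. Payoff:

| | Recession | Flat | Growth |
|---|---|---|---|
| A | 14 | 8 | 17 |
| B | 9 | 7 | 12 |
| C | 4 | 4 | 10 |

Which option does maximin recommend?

A

Row minima: A=8, B=7, C=4
Best worst-case = 8 → A.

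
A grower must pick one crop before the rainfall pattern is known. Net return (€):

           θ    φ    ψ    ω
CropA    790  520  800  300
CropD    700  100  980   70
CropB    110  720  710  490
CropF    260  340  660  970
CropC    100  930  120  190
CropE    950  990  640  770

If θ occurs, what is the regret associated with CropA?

160

Best payoff under θ is 950.
Regret = 950 − 790 = 160.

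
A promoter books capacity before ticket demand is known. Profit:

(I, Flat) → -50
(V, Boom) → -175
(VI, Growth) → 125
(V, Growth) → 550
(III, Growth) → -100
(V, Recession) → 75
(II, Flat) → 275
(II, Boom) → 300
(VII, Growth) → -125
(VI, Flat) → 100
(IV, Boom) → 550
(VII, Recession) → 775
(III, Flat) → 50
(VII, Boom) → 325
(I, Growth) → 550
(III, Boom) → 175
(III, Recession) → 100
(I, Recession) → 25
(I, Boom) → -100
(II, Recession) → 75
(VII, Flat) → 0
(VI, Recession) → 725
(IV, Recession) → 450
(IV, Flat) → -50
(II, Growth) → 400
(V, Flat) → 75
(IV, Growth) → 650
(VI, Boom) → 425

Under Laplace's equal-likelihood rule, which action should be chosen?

IV

Row averages: I=106.25, II=262.5, III=56.25, IV=400, V=131.25, VI=343.75, VII=243.75
Highest average = 400 → IV.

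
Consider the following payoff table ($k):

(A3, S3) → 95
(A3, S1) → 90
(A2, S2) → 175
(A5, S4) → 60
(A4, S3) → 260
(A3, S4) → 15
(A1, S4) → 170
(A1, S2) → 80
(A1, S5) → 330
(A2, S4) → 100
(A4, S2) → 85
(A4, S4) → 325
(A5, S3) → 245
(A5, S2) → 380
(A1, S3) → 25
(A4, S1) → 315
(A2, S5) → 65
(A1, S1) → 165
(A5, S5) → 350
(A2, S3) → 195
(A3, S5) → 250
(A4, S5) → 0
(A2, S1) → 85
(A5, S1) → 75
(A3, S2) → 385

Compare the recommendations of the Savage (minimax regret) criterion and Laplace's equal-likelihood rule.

Column bests: S1=315, S2=385, S3=260, S4=325, S5=350.
A1 regrets: 150, 305, 235, 155, 20 → max 305
A2 regrets: 230, 210, 65, 225, 285 → max 285
A3 regrets: 225, 0, 165, 310, 100 → max 310
A4 regrets: 0, 300, 0, 0, 350 → max 350
A5 regrets: 240, 5, 15, 265, 0 → max 265
Smallest max regret = 265 → A5.
Row averages: A1=154, A2=124, A3=167, A4=197, A5=222
Highest average = 222 → A5.

minimax regret → A5; laplace → A5 (agree)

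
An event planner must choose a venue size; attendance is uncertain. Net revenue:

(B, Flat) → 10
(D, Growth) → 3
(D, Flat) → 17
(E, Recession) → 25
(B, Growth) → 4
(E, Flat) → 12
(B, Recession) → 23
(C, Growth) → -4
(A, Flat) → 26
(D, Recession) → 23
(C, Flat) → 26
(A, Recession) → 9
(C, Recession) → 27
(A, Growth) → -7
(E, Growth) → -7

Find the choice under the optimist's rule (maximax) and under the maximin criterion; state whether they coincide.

Row maxima: A=26, B=23, C=27, D=23, E=25
Best best-case = 27 → C.
Row minima: A=-7, B=4, C=-4, D=3, E=-7
Best worst-case = 4 → B.

maximax → C; maximin → B (disagree)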